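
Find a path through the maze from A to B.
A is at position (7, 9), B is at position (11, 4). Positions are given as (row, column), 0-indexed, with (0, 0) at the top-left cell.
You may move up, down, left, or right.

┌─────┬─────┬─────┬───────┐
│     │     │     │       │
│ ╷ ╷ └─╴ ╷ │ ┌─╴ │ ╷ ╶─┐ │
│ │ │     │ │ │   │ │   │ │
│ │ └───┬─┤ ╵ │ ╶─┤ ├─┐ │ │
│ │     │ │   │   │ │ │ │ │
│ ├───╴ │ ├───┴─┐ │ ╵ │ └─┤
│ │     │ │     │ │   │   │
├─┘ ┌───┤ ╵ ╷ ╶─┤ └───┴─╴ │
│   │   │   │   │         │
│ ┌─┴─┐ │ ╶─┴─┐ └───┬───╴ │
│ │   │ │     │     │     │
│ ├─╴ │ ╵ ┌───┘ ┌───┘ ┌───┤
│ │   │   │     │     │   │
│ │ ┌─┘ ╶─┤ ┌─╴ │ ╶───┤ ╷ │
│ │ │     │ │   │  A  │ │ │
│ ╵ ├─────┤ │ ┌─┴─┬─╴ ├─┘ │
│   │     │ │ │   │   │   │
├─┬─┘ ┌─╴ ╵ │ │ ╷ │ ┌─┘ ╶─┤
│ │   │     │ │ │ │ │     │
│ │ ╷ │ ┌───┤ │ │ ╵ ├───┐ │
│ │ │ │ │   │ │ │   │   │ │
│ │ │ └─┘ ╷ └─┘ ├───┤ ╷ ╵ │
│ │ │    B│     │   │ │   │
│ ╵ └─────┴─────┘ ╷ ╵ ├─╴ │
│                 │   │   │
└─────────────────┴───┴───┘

Finding the shortest path from (7, 9) to (11, 4):
Path length: 17 steps
Directions: right → down → left → down → down → left → up → up → left → down → down → down → left → left → up → left → down

Solution:

┌─────┬─────┬─────┬───────┐
│     │     │     │       │
│ ╷ ╷ └─╴ ╷ │ ┌─╴ │ ╷ ╶─┐ │
│ │ │     │ │ │   │ │   │ │
│ │ └───┬─┤ ╵ │ ╶─┤ ├─┐ │ │
│ │     │ │   │   │ │ │ │ │
│ ├───╴ │ ├───┴─┐ │ ╵ │ └─┤
│ │     │ │     │ │   │   │
├─┘ ┌───┤ ╵ ╷ ╶─┤ └───┴─╴ │
│   │   │   │   │         │
│ ┌─┴─┐ │ ╶─┴─┐ └───┬───╴ │
│ │   │ │     │     │     │
│ ├─╴ │ ╵ ┌───┘ ┌───┘ ┌───┤
│ │   │   │     │     │   │
│ │ ┌─┘ ╶─┤ ┌─╴ │ ╶───┤ ╷ │
│ │ │     │ │   │  A ↓│ │ │
│ ╵ ├─────┤ │ ┌─┴─┬─╴ ├─┘ │
│   │     │ │ │↓ ↰│↓ ↲│   │
├─┬─┘ ┌─╴ ╵ │ │ ╷ │ ┌─┘ ╶─┤
│ │   │     │ │↓│↑│↓│     │
│ │ ╷ │ ┌───┤ │ │ ╵ ├───┐ │
│ │ │ │ │↓ ↰│ │↓│↑ ↲│   │ │
│ │ │ └─┘ ╷ └─┘ ├───┤ ╷ ╵ │
│ │ │    B│↑ ← ↲│   │ │   │
│ ╵ └─────┴─────┘ ╷ ╵ ├─╴ │
│                 │   │   │
└─────────────────┴───┴───┘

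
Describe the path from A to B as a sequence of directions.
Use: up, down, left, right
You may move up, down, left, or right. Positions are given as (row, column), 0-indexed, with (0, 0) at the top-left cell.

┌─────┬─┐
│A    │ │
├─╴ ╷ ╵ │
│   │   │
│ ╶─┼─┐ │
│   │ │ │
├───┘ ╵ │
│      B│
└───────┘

Finding the path and converting it to directions:
Path through cells: (0,0) → (0,1) → (0,2) → (1,2) → (1,3) → (2,3) → (3,3)
Directions: right, right, down, right, down, down

Solution:

┌─────┬─┐
│A → ↓│ │
├─╴ ╷ ╵ │
│   │↳ ↓│
│ ╶─┼─┐ │
│   │ │↓│
├───┘ ╵ │
│      B│
└───────┘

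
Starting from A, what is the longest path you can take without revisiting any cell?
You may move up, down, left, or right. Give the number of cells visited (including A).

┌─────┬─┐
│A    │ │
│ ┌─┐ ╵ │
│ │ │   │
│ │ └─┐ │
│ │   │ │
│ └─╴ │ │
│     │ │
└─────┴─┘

Finding longest simple path using DFS:
Start: (0, 0)
Longest path visits 9 cells
Path: A → down → down → down → right → right → up → left → up

Solution:

┌─────┬─┐
│A    │ │
│ ┌─┐ ╵ │
│↓│B│   │
│ │ └─┐ │
│↓│↑ ↰│ │
│ └─╴ │ │
│↳ → ↑│ │
└─────┴─┘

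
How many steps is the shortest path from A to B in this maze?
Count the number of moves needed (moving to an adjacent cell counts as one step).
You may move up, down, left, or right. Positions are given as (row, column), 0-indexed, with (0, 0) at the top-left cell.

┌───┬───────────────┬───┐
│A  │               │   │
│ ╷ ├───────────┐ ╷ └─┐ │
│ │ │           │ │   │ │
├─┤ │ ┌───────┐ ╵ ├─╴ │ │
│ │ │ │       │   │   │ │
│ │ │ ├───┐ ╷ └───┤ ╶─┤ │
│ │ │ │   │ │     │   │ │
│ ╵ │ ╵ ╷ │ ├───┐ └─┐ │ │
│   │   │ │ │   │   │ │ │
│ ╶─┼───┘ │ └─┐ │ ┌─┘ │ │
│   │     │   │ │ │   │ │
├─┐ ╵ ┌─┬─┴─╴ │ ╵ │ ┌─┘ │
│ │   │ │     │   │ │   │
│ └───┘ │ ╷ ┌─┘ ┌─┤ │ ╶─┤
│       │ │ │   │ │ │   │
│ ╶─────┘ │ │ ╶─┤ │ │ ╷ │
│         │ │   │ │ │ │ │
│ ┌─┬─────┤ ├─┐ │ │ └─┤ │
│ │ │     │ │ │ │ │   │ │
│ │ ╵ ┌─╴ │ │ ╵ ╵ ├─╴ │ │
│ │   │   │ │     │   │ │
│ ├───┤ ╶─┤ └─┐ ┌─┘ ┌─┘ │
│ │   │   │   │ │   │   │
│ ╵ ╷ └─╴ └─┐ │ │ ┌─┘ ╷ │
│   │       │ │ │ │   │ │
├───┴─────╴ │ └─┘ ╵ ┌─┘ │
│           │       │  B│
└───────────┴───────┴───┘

Using BFS to find shortest path:
Start: (0, 0), End: (13, 11)
Path found:
(0,0) → (0,1) → (1,1) → (2,1) → (3,1) → (4,1) → (4,0) → (5,0) → (5,1) → (6,1) → (6,2) → (5,2) → (5,3) → (5,4) → (4,4) → (3,4) → (3,3) → (4,3) → (4,2) → (3,2) → (2,2) → (1,2) → (1,3) → (1,4) → (1,5) → (1,6) → (1,7) → (2,7) → (2,8) → (1,8) → (0,8) → (0,9) → (1,9) → (1,10) → (2,10) → (2,9) → (3,9) → (3,10) → (4,10) → (5,10) → (5,9) → (6,9) → (7,9) → (8,9) → (9,9) → (9,10) → (10,10) → (10,9) → (11,9) → (11,8) → (12,8) → (13,8) → (13,9) → (12,9) → (12,10) → (11,10) → (11,11) → (12,11) → (13,11)
Number of steps: 58

Solution:

┌───┬───────────────┬───┐
│A ↓│            ↱ ↓│   │
│ ╷ ├───────────┐ ╷ └─┐ │
│ │↓│↱ → → → → ↓│↑│↳ ↓│ │
├─┤ │ ┌───────┐ ╵ ├─╴ │ │
│ │↓│↑│       │↳ ↑│↓ ↲│ │
│ │ │ ├───┐ ╷ └───┤ ╶─┤ │
│ │↓│↑│↓ ↰│ │     │↳ ↓│ │
│ ╵ │ ╵ ╷ │ ├───┐ └─┐ │ │
│↓ ↲│↑ ↲│↑│ │   │   │↓│ │
│ ╶─┼───┘ │ └─┐ │ ┌─┘ │ │
│↳ ↓│↱ → ↑│   │ │ │↓ ↲│ │
├─┐ ╵ ┌─┬─┴─╴ │ ╵ │ ┌─┘ │
│ │↳ ↑│ │     │   │↓│   │
│ └───┘ │ ╷ ┌─┘ ┌─┤ │ ╶─┤
│       │ │ │   │ │↓│   │
│ ╶─────┘ │ │ ╶─┤ │ │ ╷ │
│         │ │   │ │↓│ │ │
│ ┌─┬─────┤ ├─┐ │ │ └─┤ │
│ │ │     │ │ │ │ │↳ ↓│ │
│ │ ╵ ┌─╴ │ │ ╵ ╵ ├─╴ │ │
│ │   │   │ │     │↓ ↲│ │
│ ├───┤ ╶─┤ └─┐ ┌─┘ ┌─┘ │
│ │   │   │   │ │↓ ↲│↱ ↓│
│ ╵ ╷ └─╴ └─┐ │ │ ┌─┘ ╷ │
│   │       │ │ │↓│↱ ↑│↓│
├───┴─────╴ │ └─┘ ╵ ┌─┘ │
│           │    ↳ ↑│  B│
└───────────┴───────┴───┘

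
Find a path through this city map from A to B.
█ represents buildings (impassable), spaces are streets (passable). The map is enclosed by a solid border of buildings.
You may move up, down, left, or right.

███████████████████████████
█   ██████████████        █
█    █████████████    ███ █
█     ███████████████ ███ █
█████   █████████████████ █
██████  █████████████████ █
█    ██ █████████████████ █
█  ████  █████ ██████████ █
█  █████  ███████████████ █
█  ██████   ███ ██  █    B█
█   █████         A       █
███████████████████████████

Finding the shortest path from A to B:
Movement: cardinal only
Path length: 8 steps
Directions: right → right → right → up → right → right → right → right

Solution:

███████████████████████████
█   ██████████████        █
█    █████████████    ███ █
█     ███████████████ ███ █
█████   █████████████████ █
██████  █████████████████ █
█    ██ █████████████████ █
█  ████  █████ ██████████ █
█  █████  ███████████████ █
█  ██████   ███ ██  █↱→→→B█
█   █████         A→→↑    █
███████████████████████████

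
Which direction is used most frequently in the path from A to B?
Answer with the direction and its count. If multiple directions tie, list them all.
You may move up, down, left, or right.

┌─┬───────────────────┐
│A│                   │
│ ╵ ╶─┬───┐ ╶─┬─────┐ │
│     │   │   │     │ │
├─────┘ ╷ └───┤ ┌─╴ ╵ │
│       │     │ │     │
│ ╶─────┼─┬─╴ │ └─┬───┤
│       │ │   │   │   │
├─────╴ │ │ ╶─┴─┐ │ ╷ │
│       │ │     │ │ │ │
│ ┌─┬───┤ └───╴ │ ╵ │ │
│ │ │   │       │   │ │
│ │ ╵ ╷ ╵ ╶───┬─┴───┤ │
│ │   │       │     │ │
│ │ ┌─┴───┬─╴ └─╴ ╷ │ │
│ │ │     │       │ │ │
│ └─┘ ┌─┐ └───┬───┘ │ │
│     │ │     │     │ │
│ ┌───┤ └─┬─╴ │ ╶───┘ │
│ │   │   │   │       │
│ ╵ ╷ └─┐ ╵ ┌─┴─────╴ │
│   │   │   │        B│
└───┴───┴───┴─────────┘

Directions: down, right, up, right, right, right, right, right, right, right, right, right, down, down, left, up, left, left, down, down, right, down, down, right, up, up, right, down, down, down, down, down, down, down
Counts: {'down': 14, 'right': 13, 'up': 4, 'left': 3}
Most common: down (14 times)

Solution:

┌─┬───────────────────┐
│A│↱ → → → → → → → → ↓│
│ ╵ ╶─┬───┐ ╶─┬─────┐ │
│↳ ↑  │   │   │↓ ← ↰│↓│
├─────┘ ╷ └───┤ ┌─╴ ╵ │
│       │     │↓│  ↑ ↲│
│ ╶─────┼─┬─╴ │ └─┬───┤
│       │ │   │↳ ↓│↱ ↓│
├─────╴ │ │ ╶─┴─┐ │ ╷ │
│       │ │     │↓│↑│↓│
│ ┌─┬───┤ └───╴ │ ╵ │ │
│ │ │   │       │↳ ↑│↓│
│ │ ╵ ╷ ╵ ╶───┬─┴───┤ │
│ │   │       │     │↓│
│ │ ┌─┴───┬─╴ └─╴ ╷ │ │
│ │ │     │       │ │↓│
│ └─┘ ┌─┐ └───┬───┘ │ │
│     │ │     │     │↓│
│ ┌───┤ └─┬─╴ │ ╶───┘ │
│ │   │   │   │      ↓│
│ ╵ ╷ └─┐ ╵ ┌─┴─────╴ │
│   │   │   │        B│
└───┴───┴───┴─────────┘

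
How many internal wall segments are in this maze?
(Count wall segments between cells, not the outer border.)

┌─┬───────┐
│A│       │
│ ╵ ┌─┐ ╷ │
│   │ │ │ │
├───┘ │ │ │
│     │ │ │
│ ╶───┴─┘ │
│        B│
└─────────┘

Counting internal wall segments:
Total internal walls: 12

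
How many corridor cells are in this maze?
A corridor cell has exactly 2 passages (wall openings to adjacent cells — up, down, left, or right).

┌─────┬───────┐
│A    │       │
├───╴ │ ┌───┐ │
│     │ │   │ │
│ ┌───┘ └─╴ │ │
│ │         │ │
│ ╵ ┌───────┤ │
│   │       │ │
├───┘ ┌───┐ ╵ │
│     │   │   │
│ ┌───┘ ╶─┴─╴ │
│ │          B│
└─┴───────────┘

Counting cells with exactly 2 passages:
Total corridor cells: 34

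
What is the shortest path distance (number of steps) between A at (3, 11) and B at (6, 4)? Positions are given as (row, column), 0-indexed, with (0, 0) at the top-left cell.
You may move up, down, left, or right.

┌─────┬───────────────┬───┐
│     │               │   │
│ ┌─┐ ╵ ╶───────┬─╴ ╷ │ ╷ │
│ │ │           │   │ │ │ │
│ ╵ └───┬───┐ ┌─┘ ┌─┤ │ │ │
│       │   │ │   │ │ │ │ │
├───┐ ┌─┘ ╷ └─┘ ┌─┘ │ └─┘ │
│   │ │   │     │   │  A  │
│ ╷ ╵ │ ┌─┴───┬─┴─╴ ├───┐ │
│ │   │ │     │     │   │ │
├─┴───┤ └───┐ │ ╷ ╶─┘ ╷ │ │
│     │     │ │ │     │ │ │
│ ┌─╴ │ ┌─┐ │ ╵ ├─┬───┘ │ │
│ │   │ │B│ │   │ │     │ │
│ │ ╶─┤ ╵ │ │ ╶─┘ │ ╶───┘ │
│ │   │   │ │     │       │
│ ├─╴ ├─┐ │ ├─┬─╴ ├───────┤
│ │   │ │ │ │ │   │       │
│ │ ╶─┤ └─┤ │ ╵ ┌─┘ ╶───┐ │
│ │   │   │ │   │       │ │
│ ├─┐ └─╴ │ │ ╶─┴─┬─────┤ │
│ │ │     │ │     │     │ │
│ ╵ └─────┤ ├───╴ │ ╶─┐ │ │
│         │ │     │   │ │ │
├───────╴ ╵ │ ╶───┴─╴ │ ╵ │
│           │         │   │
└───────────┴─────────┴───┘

Finding path from (3, 11) to (6, 4):
Path: (3,11) → (3,10) → (2,10) → (1,10) → (0,10) → (0,9) → (1,9) → (1,8) → (2,8) → (2,7) → (3,7) → (3,6) → (3,5) → (2,5) → (2,4) → (3,4) → (3,3) → (4,3) → (5,3) → (6,3) → (7,3) → (7,4) → (6,4)
Distance: 22 steps

Solution:

┌─────┬───────────────┬───┐
│     │            ↓ ↰│   │
│ ┌─┐ ╵ ╶───────┬─╴ ╷ │ ╷ │
│ │ │           │↓ ↲│↑│ │ │
│ ╵ └───┬───┐ ┌─┘ ┌─┤ │ │ │
│       │↓ ↰│ │↓ ↲│ │↑│ │ │
├───┐ ┌─┘ ╷ └─┘ ┌─┘ │ └─┘ │
│   │ │↓ ↲│↑ ← ↲│   │↑ A  │
│ ╷ ╵ │ ┌─┴───┬─┴─╴ ├───┐ │
│ │   │↓│     │     │   │ │
├─┴───┤ └───┐ │ ╷ ╶─┘ ╷ │ │
│     │↓    │ │ │     │ │ │
│ ┌─╴ │ ┌─┐ │ ╵ ├─┬───┘ │ │
│ │   │↓│B│ │   │ │     │ │
│ │ ╶─┤ ╵ │ │ ╶─┘ │ ╶───┘ │
│ │   │↳ ↑│ │     │       │
│ ├─╴ ├─┐ │ ├─┬─╴ ├───────┤
│ │   │ │ │ │ │   │       │
│ │ ╶─┤ └─┤ │ ╵ ┌─┘ ╶───┐ │
│ │   │   │ │   │       │ │
│ ├─┐ └─╴ │ │ ╶─┴─┬─────┤ │
│ │ │     │ │     │     │ │
│ ╵ └─────┤ ├───╴ │ ╶─┐ │ │
│         │ │     │   │ │ │
├───────╴ ╵ │ ╶───┴─╴ │ ╵ │
│           │         │   │
└───────────┴─────────┴───┘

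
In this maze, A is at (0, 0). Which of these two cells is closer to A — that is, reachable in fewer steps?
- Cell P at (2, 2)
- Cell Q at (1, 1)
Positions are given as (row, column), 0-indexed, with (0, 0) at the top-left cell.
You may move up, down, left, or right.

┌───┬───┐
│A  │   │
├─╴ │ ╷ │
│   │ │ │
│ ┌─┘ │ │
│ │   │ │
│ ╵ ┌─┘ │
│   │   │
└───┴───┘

Shortest path A → P at (2, 2): 8 steps
Shortest path A → Q at (1, 1): 2 steps

Q is closer (2 steps vs 8 steps).

Path to P:

┌───┬───┐
│A ↓│   │
├─╴ │ ╷ │
│↓ ↲│ │ │
│ ┌─┘ │ │
│↓│↱ P│ │
│ ╵ ┌─┘ │
│↳ ↑│   │
└───┴───┘

Path to Q:

┌───┬───┐
│A ↓│   │
├─╴ │ ╷ │
│  Q│ │ │
│ ┌─┘ │ │
│ │   │ │
│ ╵ ┌─┘ │
│   │   │
└───┴───┘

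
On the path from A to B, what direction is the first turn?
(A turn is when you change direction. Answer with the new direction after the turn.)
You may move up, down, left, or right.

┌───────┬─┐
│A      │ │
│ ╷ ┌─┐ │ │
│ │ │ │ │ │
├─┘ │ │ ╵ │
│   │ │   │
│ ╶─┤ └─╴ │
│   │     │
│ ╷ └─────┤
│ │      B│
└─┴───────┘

Directions: right, down, down, left, down, right, down, right, right, right
First turn direction: down

Solution:

┌───────┬─┐
│A ↓    │ │
│ ╷ ┌─┐ │ │
│ │↓│ │ │ │
├─┘ │ │ ╵ │
│↓ ↲│ │   │
│ ╶─┤ └─╴ │
│↳ ↓│     │
│ ╷ └─────┤
│ │↳ → → B│
└─┴───────┘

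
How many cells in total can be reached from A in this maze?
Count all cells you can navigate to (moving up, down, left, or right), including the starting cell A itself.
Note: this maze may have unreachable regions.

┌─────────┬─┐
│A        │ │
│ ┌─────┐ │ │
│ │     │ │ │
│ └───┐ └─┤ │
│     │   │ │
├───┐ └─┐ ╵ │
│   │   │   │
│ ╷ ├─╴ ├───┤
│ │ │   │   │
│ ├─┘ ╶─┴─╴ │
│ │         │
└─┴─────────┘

Using BFS/flood-fill to find all reachable cells from A:
Maze size: 6 × 6 = 36 total cells
15 cell(s) are walled off and cannot be reached from A.
Reachable cells: 21

Reachable region (· marks reachable cells):

┌─────────┬─┐
│A · · · ·│ │
│ ┌─────┐ │ │
│·│     │·│ │
│ └───┐ └─┤ │
│· · ·│   │ │
├───┐ └─┐ ╵ │
│   │· ·│   │
│ ╷ ├─╴ ├───┤
│ │ │· ·│· ·│
│ ├─┘ ╶─┴─╴ │
│ │· · · · ·│
└─┴─────────┘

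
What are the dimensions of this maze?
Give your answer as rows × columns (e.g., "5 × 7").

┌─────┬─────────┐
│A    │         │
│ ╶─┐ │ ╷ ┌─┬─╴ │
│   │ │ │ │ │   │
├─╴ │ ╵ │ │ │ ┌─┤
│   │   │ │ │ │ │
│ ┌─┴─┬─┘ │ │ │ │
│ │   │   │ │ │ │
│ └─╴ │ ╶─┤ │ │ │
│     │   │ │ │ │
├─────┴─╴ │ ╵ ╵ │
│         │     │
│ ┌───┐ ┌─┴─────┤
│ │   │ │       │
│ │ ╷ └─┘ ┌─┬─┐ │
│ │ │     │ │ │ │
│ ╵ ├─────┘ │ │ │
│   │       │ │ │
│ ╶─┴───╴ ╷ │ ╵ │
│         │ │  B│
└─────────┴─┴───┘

Counting the maze dimensions:
Rows (vertical): 10
Columns (horizontal): 8
Dimensions: 10 × 8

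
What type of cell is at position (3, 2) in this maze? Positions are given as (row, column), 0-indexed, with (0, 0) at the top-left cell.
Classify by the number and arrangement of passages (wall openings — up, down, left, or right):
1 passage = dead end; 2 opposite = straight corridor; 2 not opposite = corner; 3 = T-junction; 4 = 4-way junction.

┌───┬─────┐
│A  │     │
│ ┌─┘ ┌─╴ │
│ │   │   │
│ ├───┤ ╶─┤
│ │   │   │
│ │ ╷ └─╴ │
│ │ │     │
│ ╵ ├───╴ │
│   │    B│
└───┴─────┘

Checking cell at (3, 2):
Number of passages: 2
Cell type: corner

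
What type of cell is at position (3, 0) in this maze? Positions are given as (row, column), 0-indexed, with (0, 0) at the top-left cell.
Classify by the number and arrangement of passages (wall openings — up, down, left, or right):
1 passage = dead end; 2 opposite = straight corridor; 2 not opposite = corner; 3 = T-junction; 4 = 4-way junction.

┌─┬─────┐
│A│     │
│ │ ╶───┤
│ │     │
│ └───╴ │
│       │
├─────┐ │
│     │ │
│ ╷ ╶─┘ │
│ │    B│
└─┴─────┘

Checking cell at (3, 0):
Number of passages: 2
Cell type: corner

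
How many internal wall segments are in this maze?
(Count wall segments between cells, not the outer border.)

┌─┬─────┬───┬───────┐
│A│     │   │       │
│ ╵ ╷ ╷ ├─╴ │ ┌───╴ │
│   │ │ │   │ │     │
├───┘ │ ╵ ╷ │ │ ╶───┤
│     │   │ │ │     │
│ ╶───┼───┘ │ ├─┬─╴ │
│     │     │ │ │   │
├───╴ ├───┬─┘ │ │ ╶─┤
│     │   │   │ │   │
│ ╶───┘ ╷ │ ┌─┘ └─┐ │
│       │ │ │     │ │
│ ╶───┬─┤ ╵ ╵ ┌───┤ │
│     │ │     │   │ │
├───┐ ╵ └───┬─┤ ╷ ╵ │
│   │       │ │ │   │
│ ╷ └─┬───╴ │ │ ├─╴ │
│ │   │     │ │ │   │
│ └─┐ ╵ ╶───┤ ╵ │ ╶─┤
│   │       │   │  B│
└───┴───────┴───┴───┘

Counting internal wall segments:
Total internal walls: 81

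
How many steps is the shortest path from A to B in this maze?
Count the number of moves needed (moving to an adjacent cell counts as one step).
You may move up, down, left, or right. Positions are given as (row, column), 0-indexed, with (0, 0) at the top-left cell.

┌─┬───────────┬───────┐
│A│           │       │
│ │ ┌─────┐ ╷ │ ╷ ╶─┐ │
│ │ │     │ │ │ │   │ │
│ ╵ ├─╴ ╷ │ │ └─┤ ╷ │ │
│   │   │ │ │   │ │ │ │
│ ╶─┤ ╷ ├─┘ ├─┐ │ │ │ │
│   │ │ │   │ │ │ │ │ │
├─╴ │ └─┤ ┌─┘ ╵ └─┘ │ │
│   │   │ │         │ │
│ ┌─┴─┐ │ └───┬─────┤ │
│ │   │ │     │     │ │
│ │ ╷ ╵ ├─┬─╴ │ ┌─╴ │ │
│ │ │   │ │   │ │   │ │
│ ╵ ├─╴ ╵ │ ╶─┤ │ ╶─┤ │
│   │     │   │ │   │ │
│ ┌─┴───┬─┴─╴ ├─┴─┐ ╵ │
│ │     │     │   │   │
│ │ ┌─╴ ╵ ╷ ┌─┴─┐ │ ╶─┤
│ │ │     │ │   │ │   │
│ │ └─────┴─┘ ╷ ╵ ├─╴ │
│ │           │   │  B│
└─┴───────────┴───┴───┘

Using BFS to find shortest path:
Start: (0, 0), End: (10, 10)
Path found:
(0,0) → (1,0) → (2,0) → (2,1) → (1,1) → (0,1) → (0,2) → (0,3) → (0,4) → (0,5) → (0,6) → (1,6) → (2,6) → (2,7) → (3,7) → (4,7) → (4,8) → (4,9) → (3,9) → (2,9) → (1,9) → (1,8) → (0,8) → (0,9) → (0,10) → (1,10) → (2,10) → (3,10) → (4,10) → (5,10) → (6,10) → (7,10) → (8,10) → (8,9) → (9,9) → (9,10) → (10,10)
Number of steps: 36

Solution:

┌─┬───────────┬───────┐
│A│↱ → → → → ↓│  ↱ → ↓│
│ │ ┌─────┐ ╷ │ ╷ ╶─┐ │
│↓│↑│     │ │↓│ │↑ ↰│↓│
│ ╵ ├─╴ ╷ │ │ └─┤ ╷ │ │
│↳ ↑│   │ │ │↳ ↓│ │↑│↓│
│ ╶─┤ ╷ ├─┘ ├─┐ │ │ │ │
│   │ │ │   │ │↓│ │↑│↓│
├─╴ │ └─┤ ┌─┘ ╵ └─┘ │ │
│   │   │ │    ↳ → ↑│↓│
│ ┌─┴─┐ │ └───┬─────┤ │
│ │   │ │     │     │↓│
│ │ ╷ ╵ ├─┬─╴ │ ┌─╴ │ │
│ │ │   │ │   │ │   │↓│
│ ╵ ├─╴ ╵ │ ╶─┤ │ ╶─┤ │
│   │     │   │ │   │↓│
│ ┌─┴───┬─┴─╴ ├─┴─┐ ╵ │
│ │     │     │   │↓ ↲│
│ │ ┌─╴ ╵ ╷ ┌─┴─┐ │ ╶─┤
│ │ │     │ │   │ │↳ ↓│
│ │ └─────┴─┘ ╷ ╵ ├─╴ │
│ │           │   │  B│
└─┴───────────┴───┴───┘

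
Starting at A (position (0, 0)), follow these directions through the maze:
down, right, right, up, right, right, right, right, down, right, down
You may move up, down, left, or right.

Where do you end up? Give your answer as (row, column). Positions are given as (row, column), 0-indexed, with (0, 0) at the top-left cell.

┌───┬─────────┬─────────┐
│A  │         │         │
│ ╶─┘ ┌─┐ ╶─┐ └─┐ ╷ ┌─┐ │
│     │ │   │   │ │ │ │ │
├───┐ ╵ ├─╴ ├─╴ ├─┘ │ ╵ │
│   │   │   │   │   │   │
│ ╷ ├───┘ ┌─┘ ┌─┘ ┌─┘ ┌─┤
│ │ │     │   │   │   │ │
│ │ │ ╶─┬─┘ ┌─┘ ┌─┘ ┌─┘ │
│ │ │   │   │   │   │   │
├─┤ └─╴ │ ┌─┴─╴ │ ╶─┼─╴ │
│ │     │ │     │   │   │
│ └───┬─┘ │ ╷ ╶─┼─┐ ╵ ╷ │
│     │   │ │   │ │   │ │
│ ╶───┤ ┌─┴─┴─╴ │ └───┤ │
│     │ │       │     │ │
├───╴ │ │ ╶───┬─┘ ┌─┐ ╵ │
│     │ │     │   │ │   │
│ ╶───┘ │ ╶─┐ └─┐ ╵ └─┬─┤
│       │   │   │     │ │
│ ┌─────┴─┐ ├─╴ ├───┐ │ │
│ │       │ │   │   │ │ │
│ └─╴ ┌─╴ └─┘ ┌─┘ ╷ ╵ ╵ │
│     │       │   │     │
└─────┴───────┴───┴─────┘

Following directions step by step:
Start: (0, 0)
  down: (0, 0) → (1, 0)
  right: (1, 0) → (1, 1)
  right: (1, 1) → (1, 2)
  up: (1, 2) → (0, 2)
  right: (0, 2) → (0, 3)
  right: (0, 3) → (0, 4)
  right: (0, 4) → (0, 5)
  right: (0, 5) → (0, 6)
  down: (0, 6) → (1, 6)
  right: (1, 6) → (1, 7)
  down: (1, 7) → (2, 7)
Final position: (2, 7)

Path taken:

┌───┬─────────┬─────────┐
│A  │↱ → → → ↓│         │
│ ╶─┘ ┌─┐ ╶─┐ └─┐ ╷ ┌─┐ │
│↳ → ↑│ │   │↳ ↓│ │ │ │ │
├───┐ ╵ ├─╴ ├─╴ ├─┘ │ ╵ │
│   │   │   │  B│   │   │
│ ╷ ├───┘ ┌─┘ ┌─┘ ┌─┘ ┌─┤
│ │ │     │   │   │   │ │
│ │ │ ╶─┬─┘ ┌─┘ ┌─┘ ┌─┘ │
│ │ │   │   │   │   │   │
├─┤ └─╴ │ ┌─┴─╴ │ ╶─┼─╴ │
│ │     │ │     │   │   │
│ └───┬─┘ │ ╷ ╶─┼─┐ ╵ ╷ │
│     │   │ │   │ │   │ │
│ ╶───┤ ┌─┴─┴─╴ │ └───┤ │
│     │ │       │     │ │
├───╴ │ │ ╶───┬─┘ ┌─┐ ╵ │
│     │ │     │   │ │   │
│ ╶───┘ │ ╶─┐ └─┐ ╵ └─┬─┤
│       │   │   │     │ │
│ ┌─────┴─┐ ├─╴ ├───┐ │ │
│ │       │ │   │   │ │ │
│ └─╴ ┌─╴ └─┘ ┌─┘ ╷ ╵ ╵ │
│     │       │   │     │
└─────┴───────┴───┴─────┘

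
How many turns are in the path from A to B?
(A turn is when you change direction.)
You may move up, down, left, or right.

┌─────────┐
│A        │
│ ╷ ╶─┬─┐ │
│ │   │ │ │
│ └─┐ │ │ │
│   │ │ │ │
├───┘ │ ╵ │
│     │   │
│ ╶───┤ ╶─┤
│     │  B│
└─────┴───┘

Directions: right, right, right, right, down, down, down, left, down, right
Number of turns: 4

Solution:

┌─────────┐
│A → → → ↓│
│ ╷ ╶─┬─┐ │
│ │   │ │↓│
│ └─┐ │ │ │
│   │ │ │↓│
├───┘ │ ╵ │
│     │↓ ↲│
│ ╶───┤ ╶─┤
│     │↳ B│
└─────┴───┘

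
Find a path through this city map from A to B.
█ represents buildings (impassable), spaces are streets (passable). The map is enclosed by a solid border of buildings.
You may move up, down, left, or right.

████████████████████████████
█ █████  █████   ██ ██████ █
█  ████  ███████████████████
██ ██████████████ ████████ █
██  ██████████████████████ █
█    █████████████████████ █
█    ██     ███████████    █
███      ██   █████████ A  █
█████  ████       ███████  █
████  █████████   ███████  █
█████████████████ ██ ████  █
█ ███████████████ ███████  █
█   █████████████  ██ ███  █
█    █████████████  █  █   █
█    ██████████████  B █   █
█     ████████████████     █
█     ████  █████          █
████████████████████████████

Finding the shortest path from A to B:
Movement: cardinal only
Path length: 14 steps
Directions: right → down → down → down → down → down → down → down → down → left → left → left → up → left

Solution:

████████████████████████████
█ █████  █████   ██ ██████ █
█  ████  ███████████████████
██ ██████████████ ████████ █
██  ██████████████████████ █
█    █████████████████████ █
█    ██     ███████████    █
███      ██   █████████ A↓ █
█████  ████       ███████↓ █
████  █████████   ███████↓ █
█████████████████ ██ ████↓ █
█ ███████████████ ███████↓ █
█   █████████████  ██ ███↓ █
█    █████████████  █  █ ↓ █
█    ██████████████  B↰█ ↓ █
█     ████████████████↑←←↲ █
█     ████  █████          █
████████████████████████████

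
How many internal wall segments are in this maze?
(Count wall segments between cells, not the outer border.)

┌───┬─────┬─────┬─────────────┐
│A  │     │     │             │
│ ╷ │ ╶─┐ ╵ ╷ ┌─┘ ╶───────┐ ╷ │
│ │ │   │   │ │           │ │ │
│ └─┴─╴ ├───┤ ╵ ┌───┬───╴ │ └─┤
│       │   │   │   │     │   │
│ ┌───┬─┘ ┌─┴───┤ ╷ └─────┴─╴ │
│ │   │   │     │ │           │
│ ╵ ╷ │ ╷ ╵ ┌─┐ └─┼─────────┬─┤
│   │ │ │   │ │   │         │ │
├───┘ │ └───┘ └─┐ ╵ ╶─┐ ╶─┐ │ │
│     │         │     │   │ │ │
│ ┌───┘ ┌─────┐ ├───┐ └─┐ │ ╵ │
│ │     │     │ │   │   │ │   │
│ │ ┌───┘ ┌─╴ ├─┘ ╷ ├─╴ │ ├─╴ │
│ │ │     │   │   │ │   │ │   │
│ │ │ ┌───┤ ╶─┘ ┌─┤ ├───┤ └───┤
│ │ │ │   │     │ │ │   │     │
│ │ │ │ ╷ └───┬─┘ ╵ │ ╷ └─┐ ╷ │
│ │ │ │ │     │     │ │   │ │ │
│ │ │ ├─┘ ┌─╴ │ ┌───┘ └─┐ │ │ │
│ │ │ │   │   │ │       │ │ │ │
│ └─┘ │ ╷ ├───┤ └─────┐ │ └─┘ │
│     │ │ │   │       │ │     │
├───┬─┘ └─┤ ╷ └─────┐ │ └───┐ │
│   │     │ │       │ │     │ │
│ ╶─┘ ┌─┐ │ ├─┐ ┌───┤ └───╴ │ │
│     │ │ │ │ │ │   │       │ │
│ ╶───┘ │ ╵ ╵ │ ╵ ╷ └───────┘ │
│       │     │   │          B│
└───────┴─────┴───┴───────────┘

Counting internal wall segments:
Total internal walls: 196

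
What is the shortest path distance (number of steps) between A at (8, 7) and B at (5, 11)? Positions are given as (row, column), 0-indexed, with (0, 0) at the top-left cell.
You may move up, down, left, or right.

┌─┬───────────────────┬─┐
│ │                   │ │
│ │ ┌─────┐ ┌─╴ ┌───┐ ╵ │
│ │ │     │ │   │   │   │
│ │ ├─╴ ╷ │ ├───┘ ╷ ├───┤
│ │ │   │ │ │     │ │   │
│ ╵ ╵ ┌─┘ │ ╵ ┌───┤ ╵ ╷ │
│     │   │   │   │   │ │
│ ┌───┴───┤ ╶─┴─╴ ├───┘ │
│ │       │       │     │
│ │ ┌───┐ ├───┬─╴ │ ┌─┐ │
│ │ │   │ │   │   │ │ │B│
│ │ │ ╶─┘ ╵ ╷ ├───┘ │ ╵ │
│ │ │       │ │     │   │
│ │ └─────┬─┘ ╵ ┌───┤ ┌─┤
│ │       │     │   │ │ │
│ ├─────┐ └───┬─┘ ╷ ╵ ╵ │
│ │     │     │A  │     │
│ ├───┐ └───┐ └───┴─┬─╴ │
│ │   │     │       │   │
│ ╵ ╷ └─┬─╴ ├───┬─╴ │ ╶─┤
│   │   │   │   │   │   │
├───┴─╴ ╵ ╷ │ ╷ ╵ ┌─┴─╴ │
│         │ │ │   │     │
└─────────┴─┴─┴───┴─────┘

Finding path from (8, 7) to (5, 11):
Path: (8,7) → (8,8) → (7,8) → (7,9) → (8,9) → (8,10) → (7,10) → (6,10) → (6,11) → (5,11)
Distance: 9 steps

Solution:

┌─┬───────────────────┬─┐
│ │                   │ │
│ │ ┌─────┐ ┌─╴ ┌───┐ ╵ │
│ │ │     │ │   │   │   │
│ │ ├─╴ ╷ │ ├───┘ ╷ ├───┤
│ │ │   │ │ │     │ │   │
│ ╵ ╵ ┌─┘ │ ╵ ┌───┤ ╵ ╷ │
│     │   │   │   │   │ │
│ ┌───┴───┤ ╶─┴─╴ ├───┘ │
│ │       │       │     │
│ │ ┌───┐ ├───┬─╴ │ ┌─┐ │
│ │ │   │ │   │   │ │ │B│
│ │ │ ╶─┘ ╵ ╷ ├───┘ │ ╵ │
│ │ │       │ │     │↱ ↑│
│ │ └─────┬─┘ ╵ ┌───┤ ┌─┤
│ │       │     │↱ ↓│↑│ │
│ ├─────┐ └───┬─┘ ╷ ╵ ╵ │
│ │     │     │A ↑│↳ ↑  │
│ ├───┐ └───┐ └───┴─┬─╴ │
│ │   │     │       │   │
│ ╵ ╷ └─┬─╴ ├───┬─╴ │ ╶─┤
│   │   │   │   │   │   │
├───┴─╴ ╵ ╷ │ ╷ ╵ ┌─┴─╴ │
│         │ │ │   │     │
└─────────┴─┴─┴───┴─────┘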